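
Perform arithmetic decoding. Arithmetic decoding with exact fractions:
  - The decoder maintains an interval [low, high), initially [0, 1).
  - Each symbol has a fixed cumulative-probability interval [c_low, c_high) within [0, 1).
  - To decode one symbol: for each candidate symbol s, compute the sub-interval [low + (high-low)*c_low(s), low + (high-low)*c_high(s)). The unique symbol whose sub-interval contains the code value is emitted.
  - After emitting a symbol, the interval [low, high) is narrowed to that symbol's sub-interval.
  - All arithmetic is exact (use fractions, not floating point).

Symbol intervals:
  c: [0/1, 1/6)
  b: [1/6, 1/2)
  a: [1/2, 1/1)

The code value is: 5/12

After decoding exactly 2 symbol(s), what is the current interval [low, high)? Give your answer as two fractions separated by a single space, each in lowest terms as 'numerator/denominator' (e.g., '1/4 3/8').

Answer: 1/3 1/2

Derivation:
Step 1: interval [0/1, 1/1), width = 1/1 - 0/1 = 1/1
  'c': [0/1 + 1/1*0/1, 0/1 + 1/1*1/6) = [0/1, 1/6)
  'b': [0/1 + 1/1*1/6, 0/1 + 1/1*1/2) = [1/6, 1/2) <- contains code 5/12
  'a': [0/1 + 1/1*1/2, 0/1 + 1/1*1/1) = [1/2, 1/1)
  emit 'b', narrow to [1/6, 1/2)
Step 2: interval [1/6, 1/2), width = 1/2 - 1/6 = 1/3
  'c': [1/6 + 1/3*0/1, 1/6 + 1/3*1/6) = [1/6, 2/9)
  'b': [1/6 + 1/3*1/6, 1/6 + 1/3*1/2) = [2/9, 1/3)
  'a': [1/6 + 1/3*1/2, 1/6 + 1/3*1/1) = [1/3, 1/2) <- contains code 5/12
  emit 'a', narrow to [1/3, 1/2)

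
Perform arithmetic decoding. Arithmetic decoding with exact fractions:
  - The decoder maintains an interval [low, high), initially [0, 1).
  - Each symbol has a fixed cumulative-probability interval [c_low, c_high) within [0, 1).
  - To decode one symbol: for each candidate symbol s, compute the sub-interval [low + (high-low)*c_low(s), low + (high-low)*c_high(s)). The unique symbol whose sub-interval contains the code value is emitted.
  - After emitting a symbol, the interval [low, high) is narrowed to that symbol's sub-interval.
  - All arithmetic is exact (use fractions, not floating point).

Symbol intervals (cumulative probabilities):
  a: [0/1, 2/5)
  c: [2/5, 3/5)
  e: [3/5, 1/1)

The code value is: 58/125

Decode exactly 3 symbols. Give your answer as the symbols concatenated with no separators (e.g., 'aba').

Step 1: interval [0/1, 1/1), width = 1/1 - 0/1 = 1/1
  'a': [0/1 + 1/1*0/1, 0/1 + 1/1*2/5) = [0/1, 2/5)
  'c': [0/1 + 1/1*2/5, 0/1 + 1/1*3/5) = [2/5, 3/5) <- contains code 58/125
  'e': [0/1 + 1/1*3/5, 0/1 + 1/1*1/1) = [3/5, 1/1)
  emit 'c', narrow to [2/5, 3/5)
Step 2: interval [2/5, 3/5), width = 3/5 - 2/5 = 1/5
  'a': [2/5 + 1/5*0/1, 2/5 + 1/5*2/5) = [2/5, 12/25) <- contains code 58/125
  'c': [2/5 + 1/5*2/5, 2/5 + 1/5*3/5) = [12/25, 13/25)
  'e': [2/5 + 1/5*3/5, 2/5 + 1/5*1/1) = [13/25, 3/5)
  emit 'a', narrow to [2/5, 12/25)
Step 3: interval [2/5, 12/25), width = 12/25 - 2/5 = 2/25
  'a': [2/5 + 2/25*0/1, 2/5 + 2/25*2/5) = [2/5, 54/125)
  'c': [2/5 + 2/25*2/5, 2/5 + 2/25*3/5) = [54/125, 56/125)
  'e': [2/5 + 2/25*3/5, 2/5 + 2/25*1/1) = [56/125, 12/25) <- contains code 58/125
  emit 'e', narrow to [56/125, 12/25)

Answer: cae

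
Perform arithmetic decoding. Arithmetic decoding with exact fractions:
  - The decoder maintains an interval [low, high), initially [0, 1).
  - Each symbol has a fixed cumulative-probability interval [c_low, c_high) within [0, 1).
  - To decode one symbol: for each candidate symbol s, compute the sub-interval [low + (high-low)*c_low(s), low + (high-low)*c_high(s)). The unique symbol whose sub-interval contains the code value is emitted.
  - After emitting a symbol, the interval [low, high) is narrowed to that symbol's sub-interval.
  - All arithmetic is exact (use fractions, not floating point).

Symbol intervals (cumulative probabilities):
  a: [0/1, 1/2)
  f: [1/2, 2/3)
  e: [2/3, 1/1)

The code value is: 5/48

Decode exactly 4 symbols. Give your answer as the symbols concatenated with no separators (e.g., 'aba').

Step 1: interval [0/1, 1/1), width = 1/1 - 0/1 = 1/1
  'a': [0/1 + 1/1*0/1, 0/1 + 1/1*1/2) = [0/1, 1/2) <- contains code 5/48
  'f': [0/1 + 1/1*1/2, 0/1 + 1/1*2/3) = [1/2, 2/3)
  'e': [0/1 + 1/1*2/3, 0/1 + 1/1*1/1) = [2/3, 1/1)
  emit 'a', narrow to [0/1, 1/2)
Step 2: interval [0/1, 1/2), width = 1/2 - 0/1 = 1/2
  'a': [0/1 + 1/2*0/1, 0/1 + 1/2*1/2) = [0/1, 1/4) <- contains code 5/48
  'f': [0/1 + 1/2*1/2, 0/1 + 1/2*2/3) = [1/4, 1/3)
  'e': [0/1 + 1/2*2/3, 0/1 + 1/2*1/1) = [1/3, 1/2)
  emit 'a', narrow to [0/1, 1/4)
Step 3: interval [0/1, 1/4), width = 1/4 - 0/1 = 1/4
  'a': [0/1 + 1/4*0/1, 0/1 + 1/4*1/2) = [0/1, 1/8) <- contains code 5/48
  'f': [0/1 + 1/4*1/2, 0/1 + 1/4*2/3) = [1/8, 1/6)
  'e': [0/1 + 1/4*2/3, 0/1 + 1/4*1/1) = [1/6, 1/4)
  emit 'a', narrow to [0/1, 1/8)
Step 4: interval [0/1, 1/8), width = 1/8 - 0/1 = 1/8
  'a': [0/1 + 1/8*0/1, 0/1 + 1/8*1/2) = [0/1, 1/16)
  'f': [0/1 + 1/8*1/2, 0/1 + 1/8*2/3) = [1/16, 1/12)
  'e': [0/1 + 1/8*2/3, 0/1 + 1/8*1/1) = [1/12, 1/8) <- contains code 5/48
  emit 'e', narrow to [1/12, 1/8)

Answer: aaae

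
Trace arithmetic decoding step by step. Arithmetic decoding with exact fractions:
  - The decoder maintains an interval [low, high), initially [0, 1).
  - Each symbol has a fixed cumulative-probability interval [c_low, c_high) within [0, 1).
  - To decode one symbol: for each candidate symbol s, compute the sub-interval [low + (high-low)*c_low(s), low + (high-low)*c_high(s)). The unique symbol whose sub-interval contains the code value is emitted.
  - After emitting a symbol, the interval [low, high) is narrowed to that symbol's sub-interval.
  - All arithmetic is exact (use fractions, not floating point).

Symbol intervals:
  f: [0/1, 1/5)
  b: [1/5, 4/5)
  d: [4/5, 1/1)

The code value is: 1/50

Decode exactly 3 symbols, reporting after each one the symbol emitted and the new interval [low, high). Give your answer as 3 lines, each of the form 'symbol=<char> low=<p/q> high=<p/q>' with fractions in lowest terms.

Step 1: interval [0/1, 1/1), width = 1/1 - 0/1 = 1/1
  'f': [0/1 + 1/1*0/1, 0/1 + 1/1*1/5) = [0/1, 1/5) <- contains code 1/50
  'b': [0/1 + 1/1*1/5, 0/1 + 1/1*4/5) = [1/5, 4/5)
  'd': [0/1 + 1/1*4/5, 0/1 + 1/1*1/1) = [4/5, 1/1)
  emit 'f', narrow to [0/1, 1/5)
Step 2: interval [0/1, 1/5), width = 1/5 - 0/1 = 1/5
  'f': [0/1 + 1/5*0/1, 0/1 + 1/5*1/5) = [0/1, 1/25) <- contains code 1/50
  'b': [0/1 + 1/5*1/5, 0/1 + 1/5*4/5) = [1/25, 4/25)
  'd': [0/1 + 1/5*4/5, 0/1 + 1/5*1/1) = [4/25, 1/5)
  emit 'f', narrow to [0/1, 1/25)
Step 3: interval [0/1, 1/25), width = 1/25 - 0/1 = 1/25
  'f': [0/1 + 1/25*0/1, 0/1 + 1/25*1/5) = [0/1, 1/125)
  'b': [0/1 + 1/25*1/5, 0/1 + 1/25*4/5) = [1/125, 4/125) <- contains code 1/50
  'd': [0/1 + 1/25*4/5, 0/1 + 1/25*1/1) = [4/125, 1/25)
  emit 'b', narrow to [1/125, 4/125)

Answer: symbol=f low=0/1 high=1/5
symbol=f low=0/1 high=1/25
symbol=b low=1/125 high=4/125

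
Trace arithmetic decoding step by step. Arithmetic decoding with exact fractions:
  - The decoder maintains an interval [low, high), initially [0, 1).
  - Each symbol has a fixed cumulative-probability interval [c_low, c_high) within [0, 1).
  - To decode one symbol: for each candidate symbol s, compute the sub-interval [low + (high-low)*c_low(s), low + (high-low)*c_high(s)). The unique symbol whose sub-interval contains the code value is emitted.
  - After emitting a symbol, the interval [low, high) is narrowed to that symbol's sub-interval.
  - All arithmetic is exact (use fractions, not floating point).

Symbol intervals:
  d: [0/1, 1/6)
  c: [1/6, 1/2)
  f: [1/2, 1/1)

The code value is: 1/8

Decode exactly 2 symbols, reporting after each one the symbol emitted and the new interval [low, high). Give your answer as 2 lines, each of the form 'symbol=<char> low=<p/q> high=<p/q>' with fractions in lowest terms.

Answer: symbol=d low=0/1 high=1/6
symbol=f low=1/12 high=1/6

Derivation:
Step 1: interval [0/1, 1/1), width = 1/1 - 0/1 = 1/1
  'd': [0/1 + 1/1*0/1, 0/1 + 1/1*1/6) = [0/1, 1/6) <- contains code 1/8
  'c': [0/1 + 1/1*1/6, 0/1 + 1/1*1/2) = [1/6, 1/2)
  'f': [0/1 + 1/1*1/2, 0/1 + 1/1*1/1) = [1/2, 1/1)
  emit 'd', narrow to [0/1, 1/6)
Step 2: interval [0/1, 1/6), width = 1/6 - 0/1 = 1/6
  'd': [0/1 + 1/6*0/1, 0/1 + 1/6*1/6) = [0/1, 1/36)
  'c': [0/1 + 1/6*1/6, 0/1 + 1/6*1/2) = [1/36, 1/12)
  'f': [0/1 + 1/6*1/2, 0/1 + 1/6*1/1) = [1/12, 1/6) <- contains code 1/8
  emit 'f', narrow to [1/12, 1/6)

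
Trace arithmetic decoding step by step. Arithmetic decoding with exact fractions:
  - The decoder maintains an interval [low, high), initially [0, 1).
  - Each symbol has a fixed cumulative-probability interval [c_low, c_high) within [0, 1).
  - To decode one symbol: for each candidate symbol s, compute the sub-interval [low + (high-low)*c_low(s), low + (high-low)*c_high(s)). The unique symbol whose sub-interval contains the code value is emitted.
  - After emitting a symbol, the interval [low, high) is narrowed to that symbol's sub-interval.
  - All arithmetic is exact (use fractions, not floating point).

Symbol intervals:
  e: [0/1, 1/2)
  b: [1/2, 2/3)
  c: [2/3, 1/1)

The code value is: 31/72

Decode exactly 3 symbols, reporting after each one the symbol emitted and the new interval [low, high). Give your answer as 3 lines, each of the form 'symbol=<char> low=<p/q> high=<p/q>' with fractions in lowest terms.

Step 1: interval [0/1, 1/1), width = 1/1 - 0/1 = 1/1
  'e': [0/1 + 1/1*0/1, 0/1 + 1/1*1/2) = [0/1, 1/2) <- contains code 31/72
  'b': [0/1 + 1/1*1/2, 0/1 + 1/1*2/3) = [1/2, 2/3)
  'c': [0/1 + 1/1*2/3, 0/1 + 1/1*1/1) = [2/3, 1/1)
  emit 'e', narrow to [0/1, 1/2)
Step 2: interval [0/1, 1/2), width = 1/2 - 0/1 = 1/2
  'e': [0/1 + 1/2*0/1, 0/1 + 1/2*1/2) = [0/1, 1/4)
  'b': [0/1 + 1/2*1/2, 0/1 + 1/2*2/3) = [1/4, 1/3)
  'c': [0/1 + 1/2*2/3, 0/1 + 1/2*1/1) = [1/3, 1/2) <- contains code 31/72
  emit 'c', narrow to [1/3, 1/2)
Step 3: interval [1/3, 1/2), width = 1/2 - 1/3 = 1/6
  'e': [1/3 + 1/6*0/1, 1/3 + 1/6*1/2) = [1/3, 5/12)
  'b': [1/3 + 1/6*1/2, 1/3 + 1/6*2/3) = [5/12, 4/9) <- contains code 31/72
  'c': [1/3 + 1/6*2/3, 1/3 + 1/6*1/1) = [4/9, 1/2)
  emit 'b', narrow to [5/12, 4/9)

Answer: symbol=e low=0/1 high=1/2
symbol=c low=1/3 high=1/2
symbol=b low=5/12 high=4/9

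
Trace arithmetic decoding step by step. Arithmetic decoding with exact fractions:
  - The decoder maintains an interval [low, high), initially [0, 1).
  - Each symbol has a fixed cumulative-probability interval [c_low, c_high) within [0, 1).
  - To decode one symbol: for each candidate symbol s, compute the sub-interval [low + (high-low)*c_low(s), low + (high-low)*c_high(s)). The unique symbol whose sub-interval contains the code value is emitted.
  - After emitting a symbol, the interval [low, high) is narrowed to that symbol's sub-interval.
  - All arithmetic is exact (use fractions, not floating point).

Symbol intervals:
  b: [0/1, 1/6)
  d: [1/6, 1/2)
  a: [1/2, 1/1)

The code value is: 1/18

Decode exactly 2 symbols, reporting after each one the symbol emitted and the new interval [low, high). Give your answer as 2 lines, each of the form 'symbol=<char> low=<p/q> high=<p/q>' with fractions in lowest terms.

Step 1: interval [0/1, 1/1), width = 1/1 - 0/1 = 1/1
  'b': [0/1 + 1/1*0/1, 0/1 + 1/1*1/6) = [0/1, 1/6) <- contains code 1/18
  'd': [0/1 + 1/1*1/6, 0/1 + 1/1*1/2) = [1/6, 1/2)
  'a': [0/1 + 1/1*1/2, 0/1 + 1/1*1/1) = [1/2, 1/1)
  emit 'b', narrow to [0/1, 1/6)
Step 2: interval [0/1, 1/6), width = 1/6 - 0/1 = 1/6
  'b': [0/1 + 1/6*0/1, 0/1 + 1/6*1/6) = [0/1, 1/36)
  'd': [0/1 + 1/6*1/6, 0/1 + 1/6*1/2) = [1/36, 1/12) <- contains code 1/18
  'a': [0/1 + 1/6*1/2, 0/1 + 1/6*1/1) = [1/12, 1/6)
  emit 'd', narrow to [1/36, 1/12)

Answer: symbol=b low=0/1 high=1/6
symbol=d low=1/36 high=1/12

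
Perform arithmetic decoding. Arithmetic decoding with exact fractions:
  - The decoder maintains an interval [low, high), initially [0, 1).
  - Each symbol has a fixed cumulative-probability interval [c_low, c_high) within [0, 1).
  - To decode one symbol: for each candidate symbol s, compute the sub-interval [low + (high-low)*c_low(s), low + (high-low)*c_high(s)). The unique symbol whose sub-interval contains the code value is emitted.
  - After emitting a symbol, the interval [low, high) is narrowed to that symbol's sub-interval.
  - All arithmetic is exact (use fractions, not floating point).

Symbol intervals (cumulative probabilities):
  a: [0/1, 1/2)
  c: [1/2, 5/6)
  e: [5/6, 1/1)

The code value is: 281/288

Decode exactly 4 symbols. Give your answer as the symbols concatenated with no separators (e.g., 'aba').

Step 1: interval [0/1, 1/1), width = 1/1 - 0/1 = 1/1
  'a': [0/1 + 1/1*0/1, 0/1 + 1/1*1/2) = [0/1, 1/2)
  'c': [0/1 + 1/1*1/2, 0/1 + 1/1*5/6) = [1/2, 5/6)
  'e': [0/1 + 1/1*5/6, 0/1 + 1/1*1/1) = [5/6, 1/1) <- contains code 281/288
  emit 'e', narrow to [5/6, 1/1)
Step 2: interval [5/6, 1/1), width = 1/1 - 5/6 = 1/6
  'a': [5/6 + 1/6*0/1, 5/6 + 1/6*1/2) = [5/6, 11/12)
  'c': [5/6 + 1/6*1/2, 5/6 + 1/6*5/6) = [11/12, 35/36)
  'e': [5/6 + 1/6*5/6, 5/6 + 1/6*1/1) = [35/36, 1/1) <- contains code 281/288
  emit 'e', narrow to [35/36, 1/1)
Step 3: interval [35/36, 1/1), width = 1/1 - 35/36 = 1/36
  'a': [35/36 + 1/36*0/1, 35/36 + 1/36*1/2) = [35/36, 71/72) <- contains code 281/288
  'c': [35/36 + 1/36*1/2, 35/36 + 1/36*5/6) = [71/72, 215/216)
  'e': [35/36 + 1/36*5/6, 35/36 + 1/36*1/1) = [215/216, 1/1)
  emit 'a', narrow to [35/36, 71/72)
Step 4: interval [35/36, 71/72), width = 71/72 - 35/36 = 1/72
  'a': [35/36 + 1/72*0/1, 35/36 + 1/72*1/2) = [35/36, 47/48) <- contains code 281/288
  'c': [35/36 + 1/72*1/2, 35/36 + 1/72*5/6) = [47/48, 425/432)
  'e': [35/36 + 1/72*5/6, 35/36 + 1/72*1/1) = [425/432, 71/72)
  emit 'a', narrow to [35/36, 47/48)

Answer: eeaa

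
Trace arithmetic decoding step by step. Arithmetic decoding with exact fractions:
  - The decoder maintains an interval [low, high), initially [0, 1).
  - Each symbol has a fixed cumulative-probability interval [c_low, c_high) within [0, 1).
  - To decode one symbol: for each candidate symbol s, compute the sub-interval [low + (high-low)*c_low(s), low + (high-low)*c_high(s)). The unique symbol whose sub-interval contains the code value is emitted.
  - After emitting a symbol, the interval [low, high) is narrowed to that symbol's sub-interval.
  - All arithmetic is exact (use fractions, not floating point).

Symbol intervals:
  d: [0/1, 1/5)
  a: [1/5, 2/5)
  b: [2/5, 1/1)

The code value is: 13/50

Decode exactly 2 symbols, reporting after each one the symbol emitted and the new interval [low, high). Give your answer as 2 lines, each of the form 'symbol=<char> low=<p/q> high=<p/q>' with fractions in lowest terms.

Answer: symbol=a low=1/5 high=2/5
symbol=a low=6/25 high=7/25

Derivation:
Step 1: interval [0/1, 1/1), width = 1/1 - 0/1 = 1/1
  'd': [0/1 + 1/1*0/1, 0/1 + 1/1*1/5) = [0/1, 1/5)
  'a': [0/1 + 1/1*1/5, 0/1 + 1/1*2/5) = [1/5, 2/5) <- contains code 13/50
  'b': [0/1 + 1/1*2/5, 0/1 + 1/1*1/1) = [2/5, 1/1)
  emit 'a', narrow to [1/5, 2/5)
Step 2: interval [1/5, 2/5), width = 2/5 - 1/5 = 1/5
  'd': [1/5 + 1/5*0/1, 1/5 + 1/5*1/5) = [1/5, 6/25)
  'a': [1/5 + 1/5*1/5, 1/5 + 1/5*2/5) = [6/25, 7/25) <- contains code 13/50
  'b': [1/5 + 1/5*2/5, 1/5 + 1/5*1/1) = [7/25, 2/5)
  emit 'a', narrow to [6/25, 7/25)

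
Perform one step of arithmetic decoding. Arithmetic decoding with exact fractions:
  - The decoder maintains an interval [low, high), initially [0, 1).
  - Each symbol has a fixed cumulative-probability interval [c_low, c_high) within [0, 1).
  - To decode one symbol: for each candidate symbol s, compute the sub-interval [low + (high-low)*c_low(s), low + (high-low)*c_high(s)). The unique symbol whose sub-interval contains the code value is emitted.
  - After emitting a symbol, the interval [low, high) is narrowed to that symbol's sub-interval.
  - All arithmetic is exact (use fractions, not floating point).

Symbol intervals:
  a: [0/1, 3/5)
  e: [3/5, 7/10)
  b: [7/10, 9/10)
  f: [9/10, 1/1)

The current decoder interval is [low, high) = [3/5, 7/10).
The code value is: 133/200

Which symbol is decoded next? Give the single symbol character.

Interval width = high − low = 7/10 − 3/5 = 1/10
Scaled code = (code − low) / width = (133/200 − 3/5) / 1/10 = 13/20
  a: [0/1, 3/5) 
  e: [3/5, 7/10) ← scaled code falls here ✓
  b: [7/10, 9/10) 
  f: [9/10, 1/1) 

Answer: e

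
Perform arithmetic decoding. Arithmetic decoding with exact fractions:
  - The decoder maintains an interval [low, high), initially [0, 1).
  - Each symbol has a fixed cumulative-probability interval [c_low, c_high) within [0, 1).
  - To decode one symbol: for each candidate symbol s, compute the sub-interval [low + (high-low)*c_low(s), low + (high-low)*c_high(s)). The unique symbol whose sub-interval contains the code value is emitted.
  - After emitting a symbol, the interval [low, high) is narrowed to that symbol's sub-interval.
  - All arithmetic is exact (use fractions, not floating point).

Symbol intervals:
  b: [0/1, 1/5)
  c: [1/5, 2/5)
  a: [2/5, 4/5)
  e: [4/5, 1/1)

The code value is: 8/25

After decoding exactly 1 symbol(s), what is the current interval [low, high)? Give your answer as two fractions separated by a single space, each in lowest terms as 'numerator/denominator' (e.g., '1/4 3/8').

Answer: 1/5 2/5

Derivation:
Step 1: interval [0/1, 1/1), width = 1/1 - 0/1 = 1/1
  'b': [0/1 + 1/1*0/1, 0/1 + 1/1*1/5) = [0/1, 1/5)
  'c': [0/1 + 1/1*1/5, 0/1 + 1/1*2/5) = [1/5, 2/5) <- contains code 8/25
  'a': [0/1 + 1/1*2/5, 0/1 + 1/1*4/5) = [2/5, 4/5)
  'e': [0/1 + 1/1*4/5, 0/1 + 1/1*1/1) = [4/5, 1/1)
  emit 'c', narrow to [1/5, 2/5)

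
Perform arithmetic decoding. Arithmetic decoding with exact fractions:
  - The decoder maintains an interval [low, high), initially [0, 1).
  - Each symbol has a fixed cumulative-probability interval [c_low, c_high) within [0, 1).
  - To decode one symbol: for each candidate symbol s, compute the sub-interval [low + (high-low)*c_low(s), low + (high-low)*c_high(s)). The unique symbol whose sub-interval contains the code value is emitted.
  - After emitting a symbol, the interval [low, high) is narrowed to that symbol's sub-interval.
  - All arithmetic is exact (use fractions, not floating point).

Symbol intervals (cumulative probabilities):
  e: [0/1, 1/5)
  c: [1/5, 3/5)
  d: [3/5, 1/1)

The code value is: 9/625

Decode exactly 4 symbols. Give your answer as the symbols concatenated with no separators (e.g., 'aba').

Step 1: interval [0/1, 1/1), width = 1/1 - 0/1 = 1/1
  'e': [0/1 + 1/1*0/1, 0/1 + 1/1*1/5) = [0/1, 1/5) <- contains code 9/625
  'c': [0/1 + 1/1*1/5, 0/1 + 1/1*3/5) = [1/5, 3/5)
  'd': [0/1 + 1/1*3/5, 0/1 + 1/1*1/1) = [3/5, 1/1)
  emit 'e', narrow to [0/1, 1/5)
Step 2: interval [0/1, 1/5), width = 1/5 - 0/1 = 1/5
  'e': [0/1 + 1/5*0/1, 0/1 + 1/5*1/5) = [0/1, 1/25) <- contains code 9/625
  'c': [0/1 + 1/5*1/5, 0/1 + 1/5*3/5) = [1/25, 3/25)
  'd': [0/1 + 1/5*3/5, 0/1 + 1/5*1/1) = [3/25, 1/5)
  emit 'e', narrow to [0/1, 1/25)
Step 3: interval [0/1, 1/25), width = 1/25 - 0/1 = 1/25
  'e': [0/1 + 1/25*0/1, 0/1 + 1/25*1/5) = [0/1, 1/125)
  'c': [0/1 + 1/25*1/5, 0/1 + 1/25*3/5) = [1/125, 3/125) <- contains code 9/625
  'd': [0/1 + 1/25*3/5, 0/1 + 1/25*1/1) = [3/125, 1/25)
  emit 'c', narrow to [1/125, 3/125)
Step 4: interval [1/125, 3/125), width = 3/125 - 1/125 = 2/125
  'e': [1/125 + 2/125*0/1, 1/125 + 2/125*1/5) = [1/125, 7/625)
  'c': [1/125 + 2/125*1/5, 1/125 + 2/125*3/5) = [7/625, 11/625) <- contains code 9/625
  'd': [1/125 + 2/125*3/5, 1/125 + 2/125*1/1) = [11/625, 3/125)
  emit 'c', narrow to [7/625, 11/625)

Answer: eecc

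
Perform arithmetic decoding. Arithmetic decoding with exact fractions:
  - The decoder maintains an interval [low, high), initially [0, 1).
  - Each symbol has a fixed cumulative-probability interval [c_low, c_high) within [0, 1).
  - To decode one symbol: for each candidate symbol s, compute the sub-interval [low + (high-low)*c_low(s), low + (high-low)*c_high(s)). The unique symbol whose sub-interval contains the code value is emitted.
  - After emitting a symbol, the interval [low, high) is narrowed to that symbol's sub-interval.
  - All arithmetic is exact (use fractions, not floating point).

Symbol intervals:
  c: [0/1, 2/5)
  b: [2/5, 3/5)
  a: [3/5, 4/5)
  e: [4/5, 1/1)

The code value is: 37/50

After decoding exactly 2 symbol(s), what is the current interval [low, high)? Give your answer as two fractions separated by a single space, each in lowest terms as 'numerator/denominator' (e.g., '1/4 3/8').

Step 1: interval [0/1, 1/1), width = 1/1 - 0/1 = 1/1
  'c': [0/1 + 1/1*0/1, 0/1 + 1/1*2/5) = [0/1, 2/5)
  'b': [0/1 + 1/1*2/5, 0/1 + 1/1*3/5) = [2/5, 3/5)
  'a': [0/1 + 1/1*3/5, 0/1 + 1/1*4/5) = [3/5, 4/5) <- contains code 37/50
  'e': [0/1 + 1/1*4/5, 0/1 + 1/1*1/1) = [4/5, 1/1)
  emit 'a', narrow to [3/5, 4/5)
Step 2: interval [3/5, 4/5), width = 4/5 - 3/5 = 1/5
  'c': [3/5 + 1/5*0/1, 3/5 + 1/5*2/5) = [3/5, 17/25)
  'b': [3/5 + 1/5*2/5, 3/5 + 1/5*3/5) = [17/25, 18/25)
  'a': [3/5 + 1/5*3/5, 3/5 + 1/5*4/5) = [18/25, 19/25) <- contains code 37/50
  'e': [3/5 + 1/5*4/5, 3/5 + 1/5*1/1) = [19/25, 4/5)
  emit 'a', narrow to [18/25, 19/25)

Answer: 18/25 19/25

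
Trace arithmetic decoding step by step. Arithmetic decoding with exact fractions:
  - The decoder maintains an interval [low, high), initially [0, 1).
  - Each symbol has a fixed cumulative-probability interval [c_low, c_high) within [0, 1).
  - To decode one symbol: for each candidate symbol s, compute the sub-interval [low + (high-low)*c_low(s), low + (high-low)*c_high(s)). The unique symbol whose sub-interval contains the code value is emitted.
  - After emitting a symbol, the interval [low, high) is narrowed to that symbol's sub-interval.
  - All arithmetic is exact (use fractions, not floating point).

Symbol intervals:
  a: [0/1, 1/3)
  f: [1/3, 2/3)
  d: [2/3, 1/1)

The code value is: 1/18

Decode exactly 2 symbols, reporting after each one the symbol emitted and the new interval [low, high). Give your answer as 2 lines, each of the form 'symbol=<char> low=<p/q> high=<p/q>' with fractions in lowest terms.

Answer: symbol=a low=0/1 high=1/3
symbol=a low=0/1 high=1/9

Derivation:
Step 1: interval [0/1, 1/1), width = 1/1 - 0/1 = 1/1
  'a': [0/1 + 1/1*0/1, 0/1 + 1/1*1/3) = [0/1, 1/3) <- contains code 1/18
  'f': [0/1 + 1/1*1/3, 0/1 + 1/1*2/3) = [1/3, 2/3)
  'd': [0/1 + 1/1*2/3, 0/1 + 1/1*1/1) = [2/3, 1/1)
  emit 'a', narrow to [0/1, 1/3)
Step 2: interval [0/1, 1/3), width = 1/3 - 0/1 = 1/3
  'a': [0/1 + 1/3*0/1, 0/1 + 1/3*1/3) = [0/1, 1/9) <- contains code 1/18
  'f': [0/1 + 1/3*1/3, 0/1 + 1/3*2/3) = [1/9, 2/9)
  'd': [0/1 + 1/3*2/3, 0/1 + 1/3*1/1) = [2/9, 1/3)
  emit 'a', narrow to [0/1, 1/9)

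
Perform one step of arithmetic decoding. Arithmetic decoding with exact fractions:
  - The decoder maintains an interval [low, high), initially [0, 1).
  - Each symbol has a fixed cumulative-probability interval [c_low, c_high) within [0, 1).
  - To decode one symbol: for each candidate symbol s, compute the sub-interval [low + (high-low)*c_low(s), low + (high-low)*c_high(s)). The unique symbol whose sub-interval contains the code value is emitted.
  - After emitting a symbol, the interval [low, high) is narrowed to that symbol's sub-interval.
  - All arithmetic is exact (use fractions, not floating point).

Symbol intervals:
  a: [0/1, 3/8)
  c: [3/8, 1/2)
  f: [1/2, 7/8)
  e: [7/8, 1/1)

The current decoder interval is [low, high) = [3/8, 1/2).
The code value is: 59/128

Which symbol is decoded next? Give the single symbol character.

Answer: f

Derivation:
Interval width = high − low = 1/2 − 3/8 = 1/8
Scaled code = (code − low) / width = (59/128 − 3/8) / 1/8 = 11/16
  a: [0/1, 3/8) 
  c: [3/8, 1/2) 
  f: [1/2, 7/8) ← scaled code falls here ✓
  e: [7/8, 1/1) 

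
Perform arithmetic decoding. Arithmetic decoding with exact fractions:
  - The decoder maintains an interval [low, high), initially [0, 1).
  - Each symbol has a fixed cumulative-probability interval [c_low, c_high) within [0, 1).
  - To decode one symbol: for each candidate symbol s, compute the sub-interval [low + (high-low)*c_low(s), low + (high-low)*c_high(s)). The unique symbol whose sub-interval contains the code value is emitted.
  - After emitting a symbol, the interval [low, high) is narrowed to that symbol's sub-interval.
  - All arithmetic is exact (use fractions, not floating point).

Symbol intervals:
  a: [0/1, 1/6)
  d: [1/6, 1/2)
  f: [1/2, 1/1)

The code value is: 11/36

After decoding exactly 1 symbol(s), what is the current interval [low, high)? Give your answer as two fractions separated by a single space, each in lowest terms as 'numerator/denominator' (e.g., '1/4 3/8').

Answer: 1/6 1/2

Derivation:
Step 1: interval [0/1, 1/1), width = 1/1 - 0/1 = 1/1
  'a': [0/1 + 1/1*0/1, 0/1 + 1/1*1/6) = [0/1, 1/6)
  'd': [0/1 + 1/1*1/6, 0/1 + 1/1*1/2) = [1/6, 1/2) <- contains code 11/36
  'f': [0/1 + 1/1*1/2, 0/1 + 1/1*1/1) = [1/2, 1/1)
  emit 'd', narrow to [1/6, 1/2)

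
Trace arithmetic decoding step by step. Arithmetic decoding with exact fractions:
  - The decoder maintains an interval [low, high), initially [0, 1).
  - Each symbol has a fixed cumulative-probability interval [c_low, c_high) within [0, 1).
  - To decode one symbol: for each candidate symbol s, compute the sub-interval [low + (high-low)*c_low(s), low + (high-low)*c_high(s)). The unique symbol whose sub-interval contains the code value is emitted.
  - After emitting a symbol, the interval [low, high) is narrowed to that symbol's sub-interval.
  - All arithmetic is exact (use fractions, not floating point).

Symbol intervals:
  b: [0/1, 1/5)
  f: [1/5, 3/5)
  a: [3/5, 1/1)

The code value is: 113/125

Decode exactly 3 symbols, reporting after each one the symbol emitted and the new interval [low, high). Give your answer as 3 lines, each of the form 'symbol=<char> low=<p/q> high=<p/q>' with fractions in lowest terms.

Answer: symbol=a low=3/5 high=1/1
symbol=a low=21/25 high=1/1
symbol=f low=109/125 high=117/125

Derivation:
Step 1: interval [0/1, 1/1), width = 1/1 - 0/1 = 1/1
  'b': [0/1 + 1/1*0/1, 0/1 + 1/1*1/5) = [0/1, 1/5)
  'f': [0/1 + 1/1*1/5, 0/1 + 1/1*3/5) = [1/5, 3/5)
  'a': [0/1 + 1/1*3/5, 0/1 + 1/1*1/1) = [3/5, 1/1) <- contains code 113/125
  emit 'a', narrow to [3/5, 1/1)
Step 2: interval [3/5, 1/1), width = 1/1 - 3/5 = 2/5
  'b': [3/5 + 2/5*0/1, 3/5 + 2/5*1/5) = [3/5, 17/25)
  'f': [3/5 + 2/5*1/5, 3/5 + 2/5*3/5) = [17/25, 21/25)
  'a': [3/5 + 2/5*3/5, 3/5 + 2/5*1/1) = [21/25, 1/1) <- contains code 113/125
  emit 'a', narrow to [21/25, 1/1)
Step 3: interval [21/25, 1/1), width = 1/1 - 21/25 = 4/25
  'b': [21/25 + 4/25*0/1, 21/25 + 4/25*1/5) = [21/25, 109/125)
  'f': [21/25 + 4/25*1/5, 21/25 + 4/25*3/5) = [109/125, 117/125) <- contains code 113/125
  'a': [21/25 + 4/25*3/5, 21/25 + 4/25*1/1) = [117/125, 1/1)
  emit 'f', narrow to [109/125, 117/125)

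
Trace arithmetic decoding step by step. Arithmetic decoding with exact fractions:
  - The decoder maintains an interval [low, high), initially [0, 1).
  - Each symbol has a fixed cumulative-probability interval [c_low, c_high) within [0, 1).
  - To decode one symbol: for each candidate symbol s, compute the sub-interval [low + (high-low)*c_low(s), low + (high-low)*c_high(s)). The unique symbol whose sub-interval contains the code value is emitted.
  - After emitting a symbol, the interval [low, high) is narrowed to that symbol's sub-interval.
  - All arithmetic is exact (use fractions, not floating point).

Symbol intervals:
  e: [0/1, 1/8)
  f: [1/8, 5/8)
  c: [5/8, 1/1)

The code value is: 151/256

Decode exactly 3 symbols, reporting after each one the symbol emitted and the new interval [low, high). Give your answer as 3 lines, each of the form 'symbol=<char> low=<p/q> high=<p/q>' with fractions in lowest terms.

Answer: symbol=f low=1/8 high=5/8
symbol=c low=7/16 high=5/8
symbol=c low=71/128 high=5/8

Derivation:
Step 1: interval [0/1, 1/1), width = 1/1 - 0/1 = 1/1
  'e': [0/1 + 1/1*0/1, 0/1 + 1/1*1/8) = [0/1, 1/8)
  'f': [0/1 + 1/1*1/8, 0/1 + 1/1*5/8) = [1/8, 5/8) <- contains code 151/256
  'c': [0/1 + 1/1*5/8, 0/1 + 1/1*1/1) = [5/8, 1/1)
  emit 'f', narrow to [1/8, 5/8)
Step 2: interval [1/8, 5/8), width = 5/8 - 1/8 = 1/2
  'e': [1/8 + 1/2*0/1, 1/8 + 1/2*1/8) = [1/8, 3/16)
  'f': [1/8 + 1/2*1/8, 1/8 + 1/2*5/8) = [3/16, 7/16)
  'c': [1/8 + 1/2*5/8, 1/8 + 1/2*1/1) = [7/16, 5/8) <- contains code 151/256
  emit 'c', narrow to [7/16, 5/8)
Step 3: interval [7/16, 5/8), width = 5/8 - 7/16 = 3/16
  'e': [7/16 + 3/16*0/1, 7/16 + 3/16*1/8) = [7/16, 59/128)
  'f': [7/16 + 3/16*1/8, 7/16 + 3/16*5/8) = [59/128, 71/128)
  'c': [7/16 + 3/16*5/8, 7/16 + 3/16*1/1) = [71/128, 5/8) <- contains code 151/256
  emit 'c', narrow to [71/128, 5/8)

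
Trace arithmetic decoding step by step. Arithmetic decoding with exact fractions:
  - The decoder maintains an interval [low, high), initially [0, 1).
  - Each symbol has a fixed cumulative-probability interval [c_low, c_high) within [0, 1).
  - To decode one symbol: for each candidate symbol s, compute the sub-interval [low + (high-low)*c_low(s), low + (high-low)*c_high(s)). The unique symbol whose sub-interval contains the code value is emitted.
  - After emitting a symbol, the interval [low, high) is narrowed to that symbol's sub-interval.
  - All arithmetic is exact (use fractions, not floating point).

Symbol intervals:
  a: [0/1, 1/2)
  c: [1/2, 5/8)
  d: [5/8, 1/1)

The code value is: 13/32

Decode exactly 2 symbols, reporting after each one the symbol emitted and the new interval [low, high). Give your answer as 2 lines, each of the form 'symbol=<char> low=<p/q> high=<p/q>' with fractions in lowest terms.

Answer: symbol=a low=0/1 high=1/2
symbol=d low=5/16 high=1/2

Derivation:
Step 1: interval [0/1, 1/1), width = 1/1 - 0/1 = 1/1
  'a': [0/1 + 1/1*0/1, 0/1 + 1/1*1/2) = [0/1, 1/2) <- contains code 13/32
  'c': [0/1 + 1/1*1/2, 0/1 + 1/1*5/8) = [1/2, 5/8)
  'd': [0/1 + 1/1*5/8, 0/1 + 1/1*1/1) = [5/8, 1/1)
  emit 'a', narrow to [0/1, 1/2)
Step 2: interval [0/1, 1/2), width = 1/2 - 0/1 = 1/2
  'a': [0/1 + 1/2*0/1, 0/1 + 1/2*1/2) = [0/1, 1/4)
  'c': [0/1 + 1/2*1/2, 0/1 + 1/2*5/8) = [1/4, 5/16)
  'd': [0/1 + 1/2*5/8, 0/1 + 1/2*1/1) = [5/16, 1/2) <- contains code 13/32
  emit 'd', narrow to [5/16, 1/2)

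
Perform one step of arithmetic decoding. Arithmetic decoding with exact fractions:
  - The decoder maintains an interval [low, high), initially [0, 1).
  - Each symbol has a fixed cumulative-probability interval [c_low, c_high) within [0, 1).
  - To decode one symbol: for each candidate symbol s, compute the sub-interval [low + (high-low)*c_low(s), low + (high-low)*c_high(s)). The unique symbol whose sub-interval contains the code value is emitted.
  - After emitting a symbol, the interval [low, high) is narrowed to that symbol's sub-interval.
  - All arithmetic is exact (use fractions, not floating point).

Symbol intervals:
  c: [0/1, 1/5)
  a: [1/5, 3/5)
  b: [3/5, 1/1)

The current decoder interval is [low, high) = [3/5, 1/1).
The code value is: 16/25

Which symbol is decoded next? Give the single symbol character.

Answer: c

Derivation:
Interval width = high − low = 1/1 − 3/5 = 2/5
Scaled code = (code − low) / width = (16/25 − 3/5) / 2/5 = 1/10
  c: [0/1, 1/5) ← scaled code falls here ✓
  a: [1/5, 3/5) 
  b: [3/5, 1/1) 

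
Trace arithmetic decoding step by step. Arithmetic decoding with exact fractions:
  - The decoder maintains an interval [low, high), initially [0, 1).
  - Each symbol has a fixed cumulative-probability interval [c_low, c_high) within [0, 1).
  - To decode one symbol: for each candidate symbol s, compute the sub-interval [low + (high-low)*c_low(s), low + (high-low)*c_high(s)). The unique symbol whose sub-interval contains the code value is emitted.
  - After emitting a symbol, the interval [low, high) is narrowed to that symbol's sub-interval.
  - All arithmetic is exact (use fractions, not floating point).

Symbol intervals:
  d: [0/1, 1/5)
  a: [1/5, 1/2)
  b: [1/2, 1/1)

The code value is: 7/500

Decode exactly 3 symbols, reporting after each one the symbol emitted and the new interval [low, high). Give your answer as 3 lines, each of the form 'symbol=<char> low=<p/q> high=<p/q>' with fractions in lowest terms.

Step 1: interval [0/1, 1/1), width = 1/1 - 0/1 = 1/1
  'd': [0/1 + 1/1*0/1, 0/1 + 1/1*1/5) = [0/1, 1/5) <- contains code 7/500
  'a': [0/1 + 1/1*1/5, 0/1 + 1/1*1/2) = [1/5, 1/2)
  'b': [0/1 + 1/1*1/2, 0/1 + 1/1*1/1) = [1/2, 1/1)
  emit 'd', narrow to [0/1, 1/5)
Step 2: interval [0/1, 1/5), width = 1/5 - 0/1 = 1/5
  'd': [0/1 + 1/5*0/1, 0/1 + 1/5*1/5) = [0/1, 1/25) <- contains code 7/500
  'a': [0/1 + 1/5*1/5, 0/1 + 1/5*1/2) = [1/25, 1/10)
  'b': [0/1 + 1/5*1/2, 0/1 + 1/5*1/1) = [1/10, 1/5)
  emit 'd', narrow to [0/1, 1/25)
Step 3: interval [0/1, 1/25), width = 1/25 - 0/1 = 1/25
  'd': [0/1 + 1/25*0/1, 0/1 + 1/25*1/5) = [0/1, 1/125)
  'a': [0/1 + 1/25*1/5, 0/1 + 1/25*1/2) = [1/125, 1/50) <- contains code 7/500
  'b': [0/1 + 1/25*1/2, 0/1 + 1/25*1/1) = [1/50, 1/25)
  emit 'a', narrow to [1/125, 1/50)

Answer: symbol=d low=0/1 high=1/5
symbol=d low=0/1 high=1/25
symbol=a low=1/125 high=1/50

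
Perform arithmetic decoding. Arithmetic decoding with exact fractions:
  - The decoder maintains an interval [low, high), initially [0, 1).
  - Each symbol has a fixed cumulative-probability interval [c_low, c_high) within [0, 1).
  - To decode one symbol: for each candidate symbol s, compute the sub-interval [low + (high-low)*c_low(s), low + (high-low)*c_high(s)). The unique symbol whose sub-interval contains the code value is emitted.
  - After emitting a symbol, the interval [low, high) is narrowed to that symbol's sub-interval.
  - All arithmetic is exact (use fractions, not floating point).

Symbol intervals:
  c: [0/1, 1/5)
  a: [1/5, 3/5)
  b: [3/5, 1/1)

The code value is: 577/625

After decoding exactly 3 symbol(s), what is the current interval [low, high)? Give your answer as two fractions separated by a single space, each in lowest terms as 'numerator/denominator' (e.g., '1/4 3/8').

Answer: 109/125 117/125

Derivation:
Step 1: interval [0/1, 1/1), width = 1/1 - 0/1 = 1/1
  'c': [0/1 + 1/1*0/1, 0/1 + 1/1*1/5) = [0/1, 1/5)
  'a': [0/1 + 1/1*1/5, 0/1 + 1/1*3/5) = [1/5, 3/5)
  'b': [0/1 + 1/1*3/5, 0/1 + 1/1*1/1) = [3/5, 1/1) <- contains code 577/625
  emit 'b', narrow to [3/5, 1/1)
Step 2: interval [3/5, 1/1), width = 1/1 - 3/5 = 2/5
  'c': [3/5 + 2/5*0/1, 3/5 + 2/5*1/5) = [3/5, 17/25)
  'a': [3/5 + 2/5*1/5, 3/5 + 2/5*3/5) = [17/25, 21/25)
  'b': [3/5 + 2/5*3/5, 3/5 + 2/5*1/1) = [21/25, 1/1) <- contains code 577/625
  emit 'b', narrow to [21/25, 1/1)
Step 3: interval [21/25, 1/1), width = 1/1 - 21/25 = 4/25
  'c': [21/25 + 4/25*0/1, 21/25 + 4/25*1/5) = [21/25, 109/125)
  'a': [21/25 + 4/25*1/5, 21/25 + 4/25*3/5) = [109/125, 117/125) <- contains code 577/625
  'b': [21/25 + 4/25*3/5, 21/25 + 4/25*1/1) = [117/125, 1/1)
  emit 'a', narrow to [109/125, 117/125)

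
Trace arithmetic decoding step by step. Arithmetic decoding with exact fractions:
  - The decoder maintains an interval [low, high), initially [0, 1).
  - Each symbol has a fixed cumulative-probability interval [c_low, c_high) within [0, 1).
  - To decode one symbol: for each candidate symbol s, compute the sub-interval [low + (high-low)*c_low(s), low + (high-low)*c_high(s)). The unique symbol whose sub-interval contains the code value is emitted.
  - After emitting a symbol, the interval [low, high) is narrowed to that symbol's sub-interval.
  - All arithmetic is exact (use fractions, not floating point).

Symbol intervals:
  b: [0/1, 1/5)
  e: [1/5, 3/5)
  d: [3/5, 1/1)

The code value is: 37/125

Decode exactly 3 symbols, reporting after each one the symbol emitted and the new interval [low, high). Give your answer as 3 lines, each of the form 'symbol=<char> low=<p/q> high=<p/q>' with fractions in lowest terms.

Answer: symbol=e low=1/5 high=3/5
symbol=e low=7/25 high=11/25
symbol=b low=7/25 high=39/125

Derivation:
Step 1: interval [0/1, 1/1), width = 1/1 - 0/1 = 1/1
  'b': [0/1 + 1/1*0/1, 0/1 + 1/1*1/5) = [0/1, 1/5)
  'e': [0/1 + 1/1*1/5, 0/1 + 1/1*3/5) = [1/5, 3/5) <- contains code 37/125
  'd': [0/1 + 1/1*3/5, 0/1 + 1/1*1/1) = [3/5, 1/1)
  emit 'e', narrow to [1/5, 3/5)
Step 2: interval [1/5, 3/5), width = 3/5 - 1/5 = 2/5
  'b': [1/5 + 2/5*0/1, 1/5 + 2/5*1/5) = [1/5, 7/25)
  'e': [1/5 + 2/5*1/5, 1/5 + 2/5*3/5) = [7/25, 11/25) <- contains code 37/125
  'd': [1/5 + 2/5*3/5, 1/5 + 2/5*1/1) = [11/25, 3/5)
  emit 'e', narrow to [7/25, 11/25)
Step 3: interval [7/25, 11/25), width = 11/25 - 7/25 = 4/25
  'b': [7/25 + 4/25*0/1, 7/25 + 4/25*1/5) = [7/25, 39/125) <- contains code 37/125
  'e': [7/25 + 4/25*1/5, 7/25 + 4/25*3/5) = [39/125, 47/125)
  'd': [7/25 + 4/25*3/5, 7/25 + 4/25*1/1) = [47/125, 11/25)
  emit 'b', narrow to [7/25, 39/125)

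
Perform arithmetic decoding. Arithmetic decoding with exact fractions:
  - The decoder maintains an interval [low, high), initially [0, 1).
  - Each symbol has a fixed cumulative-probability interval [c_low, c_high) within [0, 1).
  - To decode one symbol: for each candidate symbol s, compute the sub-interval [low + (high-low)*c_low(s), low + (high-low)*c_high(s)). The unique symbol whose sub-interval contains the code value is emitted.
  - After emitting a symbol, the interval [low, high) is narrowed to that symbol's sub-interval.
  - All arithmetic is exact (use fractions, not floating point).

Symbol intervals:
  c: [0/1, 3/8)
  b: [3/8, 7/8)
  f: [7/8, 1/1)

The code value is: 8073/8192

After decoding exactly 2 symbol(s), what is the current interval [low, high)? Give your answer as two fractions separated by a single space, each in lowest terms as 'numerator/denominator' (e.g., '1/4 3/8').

Answer: 63/64 1/1

Derivation:
Step 1: interval [0/1, 1/1), width = 1/1 - 0/1 = 1/1
  'c': [0/1 + 1/1*0/1, 0/1 + 1/1*3/8) = [0/1, 3/8)
  'b': [0/1 + 1/1*3/8, 0/1 + 1/1*7/8) = [3/8, 7/8)
  'f': [0/1 + 1/1*7/8, 0/1 + 1/1*1/1) = [7/8, 1/1) <- contains code 8073/8192
  emit 'f', narrow to [7/8, 1/1)
Step 2: interval [7/8, 1/1), width = 1/1 - 7/8 = 1/8
  'c': [7/8 + 1/8*0/1, 7/8 + 1/8*3/8) = [7/8, 59/64)
  'b': [7/8 + 1/8*3/8, 7/8 + 1/8*7/8) = [59/64, 63/64)
  'f': [7/8 + 1/8*7/8, 7/8 + 1/8*1/1) = [63/64, 1/1) <- contains code 8073/8192
  emit 'f', narrow to [63/64, 1/1)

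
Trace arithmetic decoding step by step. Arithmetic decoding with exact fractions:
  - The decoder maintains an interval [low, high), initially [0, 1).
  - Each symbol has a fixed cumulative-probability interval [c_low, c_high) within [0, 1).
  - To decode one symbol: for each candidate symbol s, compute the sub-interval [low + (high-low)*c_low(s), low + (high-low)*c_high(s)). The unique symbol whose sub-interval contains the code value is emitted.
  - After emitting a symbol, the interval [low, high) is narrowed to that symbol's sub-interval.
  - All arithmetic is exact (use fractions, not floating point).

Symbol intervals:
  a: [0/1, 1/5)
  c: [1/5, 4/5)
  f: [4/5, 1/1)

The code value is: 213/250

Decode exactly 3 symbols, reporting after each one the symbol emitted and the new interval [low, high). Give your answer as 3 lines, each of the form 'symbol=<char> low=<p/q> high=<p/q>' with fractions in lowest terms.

Answer: symbol=f low=4/5 high=1/1
symbol=c low=21/25 high=24/25
symbol=a low=21/25 high=108/125

Derivation:
Step 1: interval [0/1, 1/1), width = 1/1 - 0/1 = 1/1
  'a': [0/1 + 1/1*0/1, 0/1 + 1/1*1/5) = [0/1, 1/5)
  'c': [0/1 + 1/1*1/5, 0/1 + 1/1*4/5) = [1/5, 4/5)
  'f': [0/1 + 1/1*4/5, 0/1 + 1/1*1/1) = [4/5, 1/1) <- contains code 213/250
  emit 'f', narrow to [4/5, 1/1)
Step 2: interval [4/5, 1/1), width = 1/1 - 4/5 = 1/5
  'a': [4/5 + 1/5*0/1, 4/5 + 1/5*1/5) = [4/5, 21/25)
  'c': [4/5 + 1/5*1/5, 4/5 + 1/5*4/5) = [21/25, 24/25) <- contains code 213/250
  'f': [4/5 + 1/5*4/5, 4/5 + 1/5*1/1) = [24/25, 1/1)
  emit 'c', narrow to [21/25, 24/25)
Step 3: interval [21/25, 24/25), width = 24/25 - 21/25 = 3/25
  'a': [21/25 + 3/25*0/1, 21/25 + 3/25*1/5) = [21/25, 108/125) <- contains code 213/250
  'c': [21/25 + 3/25*1/5, 21/25 + 3/25*4/5) = [108/125, 117/125)
  'f': [21/25 + 3/25*4/5, 21/25 + 3/25*1/1) = [117/125, 24/25)
  emit 'a', narrow to [21/25, 108/125)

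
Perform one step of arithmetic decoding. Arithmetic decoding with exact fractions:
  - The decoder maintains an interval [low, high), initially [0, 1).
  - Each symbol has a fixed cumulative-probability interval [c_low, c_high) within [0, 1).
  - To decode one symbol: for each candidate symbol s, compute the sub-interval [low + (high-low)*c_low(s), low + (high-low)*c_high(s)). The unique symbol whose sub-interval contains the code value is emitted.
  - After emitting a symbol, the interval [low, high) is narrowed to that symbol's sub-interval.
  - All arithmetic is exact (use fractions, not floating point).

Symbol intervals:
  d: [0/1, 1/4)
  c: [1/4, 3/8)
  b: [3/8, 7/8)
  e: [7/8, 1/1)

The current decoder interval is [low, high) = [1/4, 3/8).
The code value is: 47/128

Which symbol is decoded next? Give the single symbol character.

Interval width = high − low = 3/8 − 1/4 = 1/8
Scaled code = (code − low) / width = (47/128 − 1/4) / 1/8 = 15/16
  d: [0/1, 1/4) 
  c: [1/4, 3/8) 
  b: [3/8, 7/8) 
  e: [7/8, 1/1) ← scaled code falls here ✓

Answer: e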